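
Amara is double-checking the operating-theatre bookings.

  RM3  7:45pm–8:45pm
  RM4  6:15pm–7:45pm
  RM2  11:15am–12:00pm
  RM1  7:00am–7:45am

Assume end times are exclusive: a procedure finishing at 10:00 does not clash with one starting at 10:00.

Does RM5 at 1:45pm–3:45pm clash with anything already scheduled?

No — it doesn't clash with anything

RM1: ends 7:45am at or before RM5 starts 1:45pm → clear.
RM2: ends 12:00pm at or before RM5 starts 1:45pm → clear.
RM4: starts 6:15pm at or after RM5 ends 3:45pm → clear.
RM3: starts 7:45pm at or after RM5 ends 3:45pm → clear.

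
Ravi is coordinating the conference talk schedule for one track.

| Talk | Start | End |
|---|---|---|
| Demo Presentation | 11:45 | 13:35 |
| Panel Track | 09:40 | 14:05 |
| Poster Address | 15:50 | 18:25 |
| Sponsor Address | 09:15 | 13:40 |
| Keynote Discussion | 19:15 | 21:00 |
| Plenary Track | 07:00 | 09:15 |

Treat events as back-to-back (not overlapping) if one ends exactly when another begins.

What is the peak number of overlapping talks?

3

Walk through starts and ends in time order (an end at T is processed before a start at T):
07:00 start Plenary Track → 1
09:15 end Plenary Track → 0
09:15 start Sponsor Address → 1
09:40 start Panel Track → 2
11:45 start Demo Presentation → 3
13:35 end Demo Presentation → 2
13:40 end Sponsor Address → 1
14:05 end Panel Track → 0
15:50 start Poster Address → 1
18:25 end Poster Address → 0
19:15 start Keynote Discussion → 1
21:00 end Keynote Discussion → 0
Peak is 3, at 11:45 (Demo Presentation, Panel Track, Sponsor Address).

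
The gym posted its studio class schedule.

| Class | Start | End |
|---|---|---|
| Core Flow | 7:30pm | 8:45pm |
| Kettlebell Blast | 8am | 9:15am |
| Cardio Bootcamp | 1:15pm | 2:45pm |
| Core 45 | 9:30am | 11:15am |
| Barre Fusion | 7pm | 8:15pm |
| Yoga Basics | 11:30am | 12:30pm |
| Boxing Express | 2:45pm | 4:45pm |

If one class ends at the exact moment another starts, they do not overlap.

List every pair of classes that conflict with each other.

Sorted by start: Kettlebell Blast, Core 45, Yoga Basics, Cardio Bootcamp, Boxing Express, Barre Fusion, Core Flow.
Core 45 starts after Kettlebell Blast ends — done with Kettlebell Blast.
Yoga Basics starts after Core 45 ends — done with Core 45.
Cardio Bootcamp starts after Yoga Basics ends — done with Yoga Basics.
Boxing Express starts exactly when Cardio Bootcamp ends (back-to-back, no overlap) — done with Cardio Bootcamp.
Barre Fusion starts after Boxing Express ends — done with Boxing Express.
Core Flow starts before Barre Fusion ends → Barre Fusion and Core Flow overlap.

Barre Fusion & Core Flow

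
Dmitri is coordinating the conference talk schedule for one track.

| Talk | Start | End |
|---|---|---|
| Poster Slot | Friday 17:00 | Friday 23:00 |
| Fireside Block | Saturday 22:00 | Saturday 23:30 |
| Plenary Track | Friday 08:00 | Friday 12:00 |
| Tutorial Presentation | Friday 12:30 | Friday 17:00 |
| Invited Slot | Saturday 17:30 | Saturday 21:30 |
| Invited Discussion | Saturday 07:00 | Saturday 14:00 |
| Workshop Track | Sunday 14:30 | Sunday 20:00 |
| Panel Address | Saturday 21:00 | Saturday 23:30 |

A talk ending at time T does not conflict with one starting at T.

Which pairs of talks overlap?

Fireside Block & Panel Address, Invited Slot & Panel Address

Sorted by start: Plenary Track, Tutorial Presentation, Poster Slot, Invited Discussion, Invited Slot, Panel Address, Fireside Block, Workshop Track.
Tutorial Presentation starts after Plenary Track ends — done with Plenary Track.
Poster Slot starts exactly when Tutorial Presentation ends (back-to-back, no overlap) — done with Tutorial Presentation.
Invited Discussion starts after Poster Slot ends — done with Poster Slot.
Invited Slot starts after Invited Discussion ends — done with Invited Discussion.
Panel Address starts before Invited Slot ends → Invited Slot and Panel Address overlap.
Fireside Block starts after Invited Slot ends — done with Invited Slot.
Fireside Block starts before Panel Address ends → Panel Address and Fireside Block overlap.
Workshop Track starts after Panel Address ends.
Workshop Track starts after Fireside Block ends.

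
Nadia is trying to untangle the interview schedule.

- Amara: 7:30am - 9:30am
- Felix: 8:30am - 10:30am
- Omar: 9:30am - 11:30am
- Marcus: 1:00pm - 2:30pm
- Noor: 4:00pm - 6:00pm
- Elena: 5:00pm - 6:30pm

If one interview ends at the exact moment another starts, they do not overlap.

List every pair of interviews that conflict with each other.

Two intervals overlap when each starts before the other ends.
Sorted by start: Amara, Felix, Omar, Marcus, Noor, Elena.
Felix starts before Amara ends → Amara and Felix overlap.
Omar starts exactly when Amara ends (back-to-back, no overlap), so Amara has no further overlaps.
Omar starts before Felix ends → Felix and Omar overlap.
Marcus starts after Felix ends, so Felix has no further overlaps.
Marcus starts after Omar ends, so Omar has no further overlaps.
Noor starts after Marcus ends, so Marcus has no further overlaps.
Elena starts before Noor ends → Noor and Elena overlap.

Amara & Felix, Elena & Noor, Felix & Omar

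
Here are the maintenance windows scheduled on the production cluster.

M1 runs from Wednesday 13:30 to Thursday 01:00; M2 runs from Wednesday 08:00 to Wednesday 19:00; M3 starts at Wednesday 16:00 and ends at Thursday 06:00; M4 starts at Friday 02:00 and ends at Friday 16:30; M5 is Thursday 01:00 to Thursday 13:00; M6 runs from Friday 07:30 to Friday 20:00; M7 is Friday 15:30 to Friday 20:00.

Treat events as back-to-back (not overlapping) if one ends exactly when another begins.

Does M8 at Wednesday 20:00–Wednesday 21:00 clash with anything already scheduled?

M2: ends Wednesday 19:00 at or before M8 starts Wednesday 20:00 → clear.
M1: starts Wednesday 13:30 before M8 ends Wednesday 21:00, and ends Thursday 01:00 after M8 starts Wednesday 20:00 → overlap.
M3: starts Wednesday 16:00 before M8 ends Wednesday 21:00, and ends Thursday 06:00 after M8 starts Wednesday 20:00 → overlap.
M5: starts Thursday 01:00 at or after M8 ends Wednesday 21:00 → clear.
M4: starts Friday 02:00 at or after M8 ends Wednesday 21:00 → clear.
M6: starts Friday 07:30 at or after M8 ends Wednesday 21:00 → clear.
M7: starts Friday 15:30 at or after M8 ends Wednesday 21:00 → clear.
M8 overlaps M1, M3.

Yes — it overlaps M1, M3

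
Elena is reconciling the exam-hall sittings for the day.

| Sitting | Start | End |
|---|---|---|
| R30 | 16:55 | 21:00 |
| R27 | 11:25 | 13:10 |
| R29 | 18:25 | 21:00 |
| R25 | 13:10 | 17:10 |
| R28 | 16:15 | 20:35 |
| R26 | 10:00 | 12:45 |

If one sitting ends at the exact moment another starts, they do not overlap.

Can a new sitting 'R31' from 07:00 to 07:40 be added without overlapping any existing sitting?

R26: starts 10:00 at or after R31 ends 07:40 → clear.
R27: starts 11:25 at or after R31 ends 07:40 → clear.
R25: starts 13:10 at or after R31 ends 07:40 → clear.
R28: starts 16:15 at or after R31 ends 07:40 → clear.
R30: starts 16:55 at or after R31 ends 07:40 → clear.
R29: starts 18:25 at or after R31 ends 07:40 → clear.

Yes — the slot is free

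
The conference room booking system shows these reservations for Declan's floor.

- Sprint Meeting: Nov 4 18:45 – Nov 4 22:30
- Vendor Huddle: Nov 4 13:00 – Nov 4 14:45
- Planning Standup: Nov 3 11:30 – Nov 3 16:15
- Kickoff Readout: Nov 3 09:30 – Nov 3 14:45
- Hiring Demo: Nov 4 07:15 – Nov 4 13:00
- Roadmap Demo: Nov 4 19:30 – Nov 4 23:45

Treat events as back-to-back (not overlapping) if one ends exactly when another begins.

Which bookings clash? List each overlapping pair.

Kickoff Readout & Planning Standup, Roadmap Demo & Sprint Meeting

Sorted by start: Kickoff Readout, Planning Standup, Hiring Demo, Vendor Huddle, Sprint Meeting, Roadmap Demo.
Planning Standup starts before Kickoff Readout ends → Kickoff Readout and Planning Standup overlap.
Hiring Demo starts after Kickoff Readout ends, so Kickoff Readout has no further overlaps.
Hiring Demo starts after Planning Standup ends, so Planning Standup has no further overlaps.
Vendor Huddle starts exactly when Hiring Demo ends (back-to-back, no overlap), so Hiring Demo has no further overlaps.
Sprint Meeting starts after Vendor Huddle ends, so Vendor Huddle has no further overlaps.
Roadmap Demo starts before Sprint Meeting ends → Sprint Meeting and Roadmap Demo overlap.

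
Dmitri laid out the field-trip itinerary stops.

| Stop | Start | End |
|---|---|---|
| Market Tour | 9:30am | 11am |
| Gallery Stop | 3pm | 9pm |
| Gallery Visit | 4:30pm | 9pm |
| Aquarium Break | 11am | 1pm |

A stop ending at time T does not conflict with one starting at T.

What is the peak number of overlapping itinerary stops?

Walk through starts and ends in time order (an end at T is processed before a start at T):
9:30am start Market Tour → 1
11am end Market Tour → 0
11am start Aquarium Break → 1
1pm end Aquarium Break → 0
3pm start Gallery Stop → 1
4:30pm start Gallery Visit → 2
9pm end Gallery Stop → 1
9pm end Gallery Visit → 0
Peak is 2, at 4:30pm (Gallery Stop, Gallery Visit).

2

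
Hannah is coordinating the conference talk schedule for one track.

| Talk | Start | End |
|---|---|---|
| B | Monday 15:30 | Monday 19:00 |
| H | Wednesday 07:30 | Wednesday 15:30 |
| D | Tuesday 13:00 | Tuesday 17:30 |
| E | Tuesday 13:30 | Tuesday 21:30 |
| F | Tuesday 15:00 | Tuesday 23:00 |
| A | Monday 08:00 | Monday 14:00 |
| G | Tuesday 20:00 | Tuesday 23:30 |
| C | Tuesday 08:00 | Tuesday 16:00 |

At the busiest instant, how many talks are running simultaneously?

4

Walk through starts and ends in time order (an end at T is processed before a start at T):
Monday 08:00 start A → 1
Monday 14:00 end A → 0
Monday 15:30 start B → 1
Monday 19:00 end B → 0
Tuesday 08:00 start C → 1
Tuesday 13:00 start D → 2
Tuesday 13:30 start E → 3
Tuesday 15:00 start F → 4
Tuesday 16:00 end C → 3
Tuesday 17:30 end D → 2
Tuesday 20:00 start G → 3
Tuesday 21:30 end E → 2
Tuesday 23:00 end F → 1
Tuesday 23:30 end G → 0
Wednesday 07:30 start H → 1
Wednesday 15:30 end H → 0
Peak is 4, at Tuesday 15:00 (C, D, E, F).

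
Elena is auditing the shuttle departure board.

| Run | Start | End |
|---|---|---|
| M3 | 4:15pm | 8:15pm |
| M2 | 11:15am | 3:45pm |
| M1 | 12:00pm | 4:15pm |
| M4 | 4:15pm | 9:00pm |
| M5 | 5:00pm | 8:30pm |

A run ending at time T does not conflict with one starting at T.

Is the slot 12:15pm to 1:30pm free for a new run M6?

No — it overlaps M1, M2

M2: starts 11:15am before M6 ends 1:30pm, and ends 3:45pm after M6 starts 12:15pm → overlap.
M1: starts 12:00pm before M6 ends 1:30pm, and ends 4:15pm after M6 starts 12:15pm → overlap.
M3: starts 4:15pm at or after M6 ends 1:30pm → clear.
M4: starts 4:15pm at or after M6 ends 1:30pm → clear.
M5: starts 5:00pm at or after M6 ends 1:30pm → clear.
M6 overlaps M1, M2.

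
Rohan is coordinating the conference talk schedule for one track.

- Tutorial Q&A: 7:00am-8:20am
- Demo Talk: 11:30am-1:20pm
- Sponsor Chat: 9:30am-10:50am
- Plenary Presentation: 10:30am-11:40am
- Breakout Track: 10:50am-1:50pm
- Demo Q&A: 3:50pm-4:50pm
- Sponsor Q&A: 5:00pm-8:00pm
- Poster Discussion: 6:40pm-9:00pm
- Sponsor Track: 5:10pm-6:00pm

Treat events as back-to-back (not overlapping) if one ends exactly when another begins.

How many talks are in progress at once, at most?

Walk through starts and ends in time order (an end at T is processed before a start at T):
7:00am start Tutorial Q&A → 1
8:20am end Tutorial Q&A → 0
9:30am start Sponsor Chat → 1
10:30am start Plenary Presentation → 2
10:50am end Sponsor Chat → 1
10:50am start Breakout Track → 2
11:30am start Demo Talk → 3
11:40am end Plenary Presentation → 2
1:20pm end Demo Talk → 1
1:50pm end Breakout Track → 0
3:50pm start Demo Q&A → 1
4:50pm end Demo Q&A → 0
5:00pm start Sponsor Q&A → 1
5:10pm start Sponsor Track → 2
6:00pm end Sponsor Track → 1
6:40pm start Poster Discussion → 2
8:00pm end Sponsor Q&A → 1
9:00pm end Poster Discussion → 0
Peak is 3, at 11:30am (Breakout Track, Demo Talk, Plenary Presentation).

3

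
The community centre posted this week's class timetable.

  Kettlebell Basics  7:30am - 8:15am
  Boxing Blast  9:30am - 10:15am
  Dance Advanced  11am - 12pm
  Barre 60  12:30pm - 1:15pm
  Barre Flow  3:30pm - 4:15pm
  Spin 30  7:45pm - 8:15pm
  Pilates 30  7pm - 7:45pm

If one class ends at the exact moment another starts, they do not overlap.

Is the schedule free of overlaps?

Yes

Sorted by start: Kettlebell Basics, Boxing Blast, Dance Advanced, Barre 60, Barre Flow, Pilates 30, Spin 30.
Boxing Blast starts after Kettlebell Basics ends, so Kettlebell Basics has no further overlaps.
Dance Advanced starts after Boxing Blast ends, so Boxing Blast has no further overlaps.
Barre 60 starts after Dance Advanced ends, so Dance Advanced has no further overlaps.
Barre Flow starts after Barre 60 ends, so Barre 60 has no further overlaps.
Pilates 30 starts after Barre Flow ends, so Barre Flow has no further overlaps.
Spin 30 starts exactly when Pilates 30 ends (back-to-back, no overlap).
Every pair is clear; the schedule has no overlaps.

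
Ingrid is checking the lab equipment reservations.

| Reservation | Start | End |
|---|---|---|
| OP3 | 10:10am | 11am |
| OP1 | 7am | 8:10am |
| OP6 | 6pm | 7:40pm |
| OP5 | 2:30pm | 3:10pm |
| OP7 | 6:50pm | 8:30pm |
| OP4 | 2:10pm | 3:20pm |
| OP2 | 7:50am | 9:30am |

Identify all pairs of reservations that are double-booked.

Check each pair: they overlap iff neither finishes before the other starts.
Sorted by start: OP1, OP2, OP3, OP4, OP5, OP6, OP7.
OP2 starts before OP1 ends → OP1 and OP2 overlap.
OP3 starts after OP1 ends — done with OP1.
OP3 starts after OP2 ends — done with OP2.
OP4 starts after OP3 ends — done with OP3.
OP5 starts before OP4 ends → OP4 and OP5 overlap.
OP6 starts after OP4 ends — done with OP4.
OP6 starts after OP5 ends — done with OP5.
OP7 starts before OP6 ends → OP6 and OP7 overlap.

OP1 & OP2, OP4 & OP5, OP6 & OP7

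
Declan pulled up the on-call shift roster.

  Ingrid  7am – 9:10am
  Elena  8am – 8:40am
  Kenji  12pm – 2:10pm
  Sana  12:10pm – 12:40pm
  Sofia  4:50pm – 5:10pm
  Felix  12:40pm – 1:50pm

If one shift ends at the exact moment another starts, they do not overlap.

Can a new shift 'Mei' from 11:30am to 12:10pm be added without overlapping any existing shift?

No — it overlaps Kenji

Ingrid: ends 9:10am at or before Mei starts 11:30am → clear.
Elena: ends 8:40am at or before Mei starts 11:30am → clear.
Kenji: starts 12pm before Mei ends 12:10pm, and ends 2:10pm after Mei starts 11:30am → overlap.
Sana: starts 12:10pm at or after Mei ends 12:10pm → clear.
Felix: starts 12:40pm at or after Mei ends 12:10pm → clear.
Sofia: starts 4:50pm at or after Mei ends 12:10pm → clear.
Mei overlaps Kenji.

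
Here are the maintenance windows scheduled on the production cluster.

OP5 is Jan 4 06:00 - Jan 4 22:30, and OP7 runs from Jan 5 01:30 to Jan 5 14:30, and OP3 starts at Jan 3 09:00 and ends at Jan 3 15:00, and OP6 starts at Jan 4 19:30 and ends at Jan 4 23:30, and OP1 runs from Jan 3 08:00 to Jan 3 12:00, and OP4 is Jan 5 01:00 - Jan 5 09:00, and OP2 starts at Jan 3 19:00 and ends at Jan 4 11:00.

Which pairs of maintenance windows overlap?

OP1 & OP3, OP2 & OP5, OP4 & OP7, OP5 & OP6

Sorted by start: OP1, OP3, OP2, OP5, OP6, OP4, OP7.
OP3 starts before OP1 ends → OP1 and OP3 overlap.
OP2 starts after OP1 ends; OP1 is clear from here.
OP2 starts after OP3 ends; OP3 is clear from here.
OP5 starts before OP2 ends → OP2 and OP5 overlap.
OP6 starts after OP2 ends; OP2 is clear from here.
OP6 starts before OP5 ends → OP5 and OP6 overlap.
OP4 starts after OP5 ends; OP5 is clear from here.
OP4 starts after OP6 ends; OP6 is clear from here.
OP7 starts before OP4 ends → OP4 and OP7 overlap.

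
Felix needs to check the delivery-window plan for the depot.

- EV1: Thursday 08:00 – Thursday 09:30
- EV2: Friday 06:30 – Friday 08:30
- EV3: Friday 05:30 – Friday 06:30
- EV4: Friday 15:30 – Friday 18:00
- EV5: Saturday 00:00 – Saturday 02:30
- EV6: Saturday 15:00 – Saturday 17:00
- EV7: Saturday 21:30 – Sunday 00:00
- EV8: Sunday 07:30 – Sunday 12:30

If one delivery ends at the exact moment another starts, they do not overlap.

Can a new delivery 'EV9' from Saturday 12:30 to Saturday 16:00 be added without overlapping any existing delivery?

No — it overlaps EV6

EV1: ends Thursday 09:30 at or before EV9 starts Saturday 12:30 → clear.
EV3: ends Friday 06:30 at or before EV9 starts Saturday 12:30 → clear.
EV2: ends Friday 08:30 at or before EV9 starts Saturday 12:30 → clear.
EV4: ends Friday 18:00 at or before EV9 starts Saturday 12:30 → clear.
EV5: ends Saturday 02:30 at or before EV9 starts Saturday 12:30 → clear.
EV6: starts Saturday 15:00 before EV9 ends Saturday 16:00, and ends Saturday 17:00 after EV9 starts Saturday 12:30 → overlap.
EV7: starts Saturday 21:30 at or after EV9 ends Saturday 16:00 → clear.
EV8: starts Sunday 07:30 at or after EV9 ends Saturday 16:00 → clear.
EV9 overlaps EV6.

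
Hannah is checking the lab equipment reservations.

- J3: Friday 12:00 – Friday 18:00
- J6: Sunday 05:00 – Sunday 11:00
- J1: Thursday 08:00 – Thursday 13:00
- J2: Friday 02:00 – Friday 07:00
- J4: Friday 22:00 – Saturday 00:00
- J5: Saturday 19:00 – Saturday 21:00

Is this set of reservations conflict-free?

Sorted by start: J1, J2, J3, J4, J5, J6.
J2 starts after J1 ends, so nothing later overlaps J1 either.
J3 starts after J2 ends, so nothing later overlaps J2 either.
J4 starts after J3 ends, so nothing later overlaps J3 either.
J5 starts after J4 ends, so nothing later overlaps J4 either.
J6 starts after J5 ends.
Every pair is clear; the schedule has no overlaps.

Yes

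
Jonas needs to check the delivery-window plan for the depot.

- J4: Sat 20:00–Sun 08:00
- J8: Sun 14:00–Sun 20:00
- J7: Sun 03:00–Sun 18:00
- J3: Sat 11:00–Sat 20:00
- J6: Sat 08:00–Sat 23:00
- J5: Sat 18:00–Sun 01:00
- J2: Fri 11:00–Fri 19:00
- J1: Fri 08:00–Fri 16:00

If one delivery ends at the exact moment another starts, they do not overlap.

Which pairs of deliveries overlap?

Sorted by start: J1, J2, J6, J3, J5, J4, J7, J8.
J2 starts before J1 ends → J1 and J2 overlap.
J6 starts after J1 ends, so J1 has no further overlaps.
J6 starts after J2 ends, so J2 has no further overlaps.
J3 starts before J6 ends → J6 and J3 overlap.
J5 starts before J6 ends → J6 and J5 overlap.
J4 starts before J6 ends → J6 and J4 overlap.
J7 starts after J6 ends, so J6 has no further overlaps.
J5 starts before J3 ends → J3 and J5 overlap.
J4 starts exactly when J3 ends (back-to-back, no overlap), so J3 has no further overlaps.
J4 starts before J5 ends → J5 and J4 overlap.
J7 starts after J5 ends, so J5 has no further overlaps.
J7 starts before J4 ends → J4 and J7 overlap.
J8 starts after J4 ends.
J8 starts before J7 ends → J7 and J8 overlap.

J1 & J2, J3 & J5, J3 & J6, J4 & J5, J4 & J6, J4 & J7, J5 & J6, J7 & J8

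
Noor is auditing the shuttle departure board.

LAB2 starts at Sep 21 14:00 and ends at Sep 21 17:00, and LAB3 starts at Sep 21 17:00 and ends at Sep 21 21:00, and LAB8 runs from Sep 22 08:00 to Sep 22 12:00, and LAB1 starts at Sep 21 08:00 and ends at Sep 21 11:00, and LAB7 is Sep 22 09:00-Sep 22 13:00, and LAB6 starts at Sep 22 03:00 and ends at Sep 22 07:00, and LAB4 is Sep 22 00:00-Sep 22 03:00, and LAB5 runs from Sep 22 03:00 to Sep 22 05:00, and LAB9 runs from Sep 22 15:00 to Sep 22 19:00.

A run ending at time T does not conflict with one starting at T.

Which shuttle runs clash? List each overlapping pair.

Sorted by start: LAB1, LAB2, LAB3, LAB4, LAB5, LAB6, LAB8, LAB7, LAB9.
LAB2 starts after LAB1 ends, so LAB1 has no further overlaps.
LAB3 starts exactly when LAB2 ends (back-to-back, no overlap), so LAB2 has no further overlaps.
LAB4 starts after LAB3 ends, so LAB3 has no further overlaps.
LAB5 starts exactly when LAB4 ends (back-to-back, no overlap), so LAB4 has no further overlaps.
LAB6 starts before LAB5 ends → LAB5 and LAB6 overlap.
LAB8 starts after LAB5 ends, so LAB5 has no further overlaps.
LAB8 starts after LAB6 ends, so LAB6 has no further overlaps.
LAB7 starts before LAB8 ends → LAB8 and LAB7 overlap.
LAB9 starts after LAB8 ends.
LAB9 starts after LAB7 ends.

LAB5 & LAB6, LAB7 & LAB8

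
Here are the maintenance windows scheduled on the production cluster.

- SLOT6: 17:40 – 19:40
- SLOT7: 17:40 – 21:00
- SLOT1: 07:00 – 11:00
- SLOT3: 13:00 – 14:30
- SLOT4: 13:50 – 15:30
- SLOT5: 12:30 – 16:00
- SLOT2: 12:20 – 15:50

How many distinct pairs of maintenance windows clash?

Sorted by start: SLOT1, SLOT2, SLOT5, SLOT3, SLOT4, SLOT6, SLOT7.
SLOT2 starts after SLOT1 ends, so SLOT1 has no further overlaps.
SLOT5 starts before SLOT2 ends → SLOT2 and SLOT5 overlap.
SLOT3 starts before SLOT2 ends → SLOT2 and SLOT3 overlap.
SLOT4 starts before SLOT2 ends → SLOT2 and SLOT4 overlap.
SLOT6 starts after SLOT2 ends, so SLOT2 has no further overlaps.
SLOT3 starts before SLOT5 ends → SLOT5 and SLOT3 overlap.
SLOT4 starts before SLOT5 ends → SLOT5 and SLOT4 overlap.
SLOT6 starts after SLOT5 ends, so SLOT5 has no further overlaps.
SLOT4 starts before SLOT3 ends → SLOT3 and SLOT4 overlap.
SLOT6 starts after SLOT3 ends, so SLOT3 has no further overlaps.
SLOT6 starts after SLOT4 ends, so SLOT4 has no further overlaps.
SLOT7 starts before SLOT6 ends → SLOT6 and SLOT7 overlap.
Overlapping pairs: SLOT2 & SLOT3, SLOT2 & SLOT4, SLOT2 & SLOT5, SLOT3 & SLOT4, SLOT3 & SLOT5, SLOT4 & SLOT5, SLOT6 & SLOT7 — 7 in total.

7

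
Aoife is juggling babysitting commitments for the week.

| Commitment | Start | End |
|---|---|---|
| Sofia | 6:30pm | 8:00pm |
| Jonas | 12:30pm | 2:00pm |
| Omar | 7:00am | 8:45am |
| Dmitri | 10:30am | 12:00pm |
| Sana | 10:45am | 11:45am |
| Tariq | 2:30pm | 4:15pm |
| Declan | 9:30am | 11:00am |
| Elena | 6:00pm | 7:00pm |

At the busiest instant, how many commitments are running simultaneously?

Walk through starts and ends in time order (an end at T is processed before a start at T):
7:00am start Omar → 1
8:45am end Omar → 0
9:30am start Declan → 1
10:30am start Dmitri → 2
10:45am start Sana → 3
11:00am end Declan → 2
11:45am end Sana → 1
12:00pm end Dmitri → 0
12:30pm start Jonas → 1
2:00pm end Jonas → 0
2:30pm start Tariq → 1
4:15pm end Tariq → 0
6:00pm start Elena → 1
6:30pm start Sofia → 2
7:00pm end Elena → 1
8:00pm end Sofia → 0
Peak is 3, at 10:45am (Declan, Dmitri, Sana).

3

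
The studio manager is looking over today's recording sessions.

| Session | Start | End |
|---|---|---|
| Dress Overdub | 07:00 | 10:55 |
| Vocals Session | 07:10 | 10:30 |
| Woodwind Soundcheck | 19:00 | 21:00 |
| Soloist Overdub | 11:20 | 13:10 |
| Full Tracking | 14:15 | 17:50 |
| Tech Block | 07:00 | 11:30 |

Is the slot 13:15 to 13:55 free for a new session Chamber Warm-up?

Yes — the slot is free

Tech Block: ends 11:30 at or before Chamber Warm-up starts 13:15 → clear.
Dress Overdub: ends 10:55 at or before Chamber Warm-up starts 13:15 → clear.
Vocals Session: ends 10:30 at or before Chamber Warm-up starts 13:15 → clear.
Soloist Overdub: ends 13:10 at or before Chamber Warm-up starts 13:15 → clear.
Full Tracking: starts 14:15 at or after Chamber Warm-up ends 13:55 → clear.
Woodwind Soundcheck: starts 19:00 at or after Chamber Warm-up ends 13:55 → clear.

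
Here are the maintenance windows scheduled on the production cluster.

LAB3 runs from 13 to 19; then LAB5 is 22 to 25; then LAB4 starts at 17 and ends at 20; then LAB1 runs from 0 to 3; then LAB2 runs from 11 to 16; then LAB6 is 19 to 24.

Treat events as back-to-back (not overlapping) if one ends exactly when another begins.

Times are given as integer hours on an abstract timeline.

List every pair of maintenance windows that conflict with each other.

LAB2 & LAB3, LAB3 & LAB4, LAB4 & LAB6, LAB5 & LAB6

Sorted by start: LAB1, LAB2, LAB3, LAB4, LAB6, LAB5.
LAB2 starts after LAB1 ends, so LAB1 has no further overlaps.
LAB3 starts before LAB2 ends → LAB2 and LAB3 overlap.
LAB4 starts after LAB2 ends, so LAB2 has no further overlaps.
LAB4 starts before LAB3 ends → LAB3 and LAB4 overlap.
LAB6 starts exactly when LAB3 ends (back-to-back, no overlap), so LAB3 has no further overlaps.
LAB6 starts before LAB4 ends → LAB4 and LAB6 overlap.
LAB5 starts after LAB4 ends.
LAB5 starts before LAB6 ends → LAB6 and LAB5 overlap.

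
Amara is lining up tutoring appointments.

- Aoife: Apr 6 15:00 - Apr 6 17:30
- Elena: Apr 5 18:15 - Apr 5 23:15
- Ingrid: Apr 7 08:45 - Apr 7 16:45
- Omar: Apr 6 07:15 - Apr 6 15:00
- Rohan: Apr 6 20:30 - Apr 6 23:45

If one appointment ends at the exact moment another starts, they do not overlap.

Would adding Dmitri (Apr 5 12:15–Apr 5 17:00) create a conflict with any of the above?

No — it doesn't clash with anything

Elena: starts Apr 5 18:15 at or after Dmitri ends Apr 5 17:00 → clear.
Omar: starts Apr 6 07:15 at or after Dmitri ends Apr 5 17:00 → clear.
Aoife: starts Apr 6 15:00 at or after Dmitri ends Apr 5 17:00 → clear.
Rohan: starts Apr 6 20:30 at or after Dmitri ends Apr 5 17:00 → clear.
Ingrid: starts Apr 7 08:45 at or after Dmitri ends Apr 5 17:00 → clear.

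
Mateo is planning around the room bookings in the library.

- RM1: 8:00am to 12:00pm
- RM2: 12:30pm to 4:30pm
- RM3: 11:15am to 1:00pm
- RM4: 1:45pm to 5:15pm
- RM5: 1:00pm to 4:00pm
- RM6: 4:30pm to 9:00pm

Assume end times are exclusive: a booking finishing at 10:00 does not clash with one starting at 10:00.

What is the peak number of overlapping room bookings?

Sort all start/end points and keep a running count:
8:00am start RM1 → 1
11:15am start RM3 → 2
12:00pm end RM1 → 1
12:30pm start RM2 → 2
1:00pm end RM3 → 1
1:00pm start RM5 → 2
1:45pm start RM4 → 3
4:00pm end RM5 → 2
4:30pm end RM2 → 1
4:30pm start RM6 → 2
5:15pm end RM4 → 1
9:00pm end RM6 → 0
Peak is 3, at 1:45pm (RM2, RM4, RM5).

3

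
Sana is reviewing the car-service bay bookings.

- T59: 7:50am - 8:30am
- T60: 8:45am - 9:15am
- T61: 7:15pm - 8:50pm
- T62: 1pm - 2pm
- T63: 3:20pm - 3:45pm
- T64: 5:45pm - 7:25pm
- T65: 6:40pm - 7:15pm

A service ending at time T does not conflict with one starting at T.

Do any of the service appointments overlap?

Two intervals overlap when each starts before the other ends.
Sorted by start: T59, T60, T62, T63, T64, T65, T61.
T60 starts after T59 ends, so T59 has no further overlaps.
T62 starts after T60 ends, so T60 has no further overlaps.
T63 starts after T62 ends, so T62 has no further overlaps.
T64 starts after T63 ends, so T63 has no further overlaps.
T65 starts before T64 ends → T64 and T65 overlap.
That's a conflict, so the schedule is not conflict-free.

Yes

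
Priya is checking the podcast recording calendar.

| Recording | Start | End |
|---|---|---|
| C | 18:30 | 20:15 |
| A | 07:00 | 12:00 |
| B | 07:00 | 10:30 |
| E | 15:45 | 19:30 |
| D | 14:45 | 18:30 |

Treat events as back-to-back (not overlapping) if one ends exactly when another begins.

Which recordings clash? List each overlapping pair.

Two intervals overlap when each starts before the other ends.
Sorted by start: A, B, D, E, C.
B starts before A ends → A and B overlap.
D starts after A ends; A is clear from here.
D starts after B ends; B is clear from here.
E starts before D ends → D and E overlap.
C starts exactly when D ends (back-to-back, no overlap).
C starts before E ends → E and C overlap.

A & B, C & E, D & E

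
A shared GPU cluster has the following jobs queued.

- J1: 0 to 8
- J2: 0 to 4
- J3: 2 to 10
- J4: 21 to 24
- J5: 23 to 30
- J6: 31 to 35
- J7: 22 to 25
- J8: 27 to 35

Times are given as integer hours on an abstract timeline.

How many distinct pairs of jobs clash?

Sorted by start: J1, J2, J3, J4, J7, J5, J8, J6.
J2 starts before J1 ends → J1 and J2 overlap.
J3 starts before J1 ends → J1 and J3 overlap.
J4 starts after J1 ends, so nothing later overlaps J1 either.
J3 starts before J2 ends → J2 and J3 overlap.
J4 starts after J2 ends, so nothing later overlaps J2 either.
J4 starts after J3 ends, so nothing later overlaps J3 either.
J7 starts before J4 ends → J4 and J7 overlap.
J5 starts before J4 ends → J4 and J5 overlap.
J8 starts after J4 ends, so nothing later overlaps J4 either.
J5 starts before J7 ends → J7 and J5 overlap.
J8 starts after J7 ends, so nothing later overlaps J7 either.
J8 starts before J5 ends → J5 and J8 overlap.
J6 starts after J5 ends.
J6 starts before J8 ends → J8 and J6 overlap.
Overlapping pairs: J1 & J2, J1 & J3, J2 & J3, J4 & J5, J4 & J7, J5 & J7, J5 & J8, J6 & J8 — 8 in total.

8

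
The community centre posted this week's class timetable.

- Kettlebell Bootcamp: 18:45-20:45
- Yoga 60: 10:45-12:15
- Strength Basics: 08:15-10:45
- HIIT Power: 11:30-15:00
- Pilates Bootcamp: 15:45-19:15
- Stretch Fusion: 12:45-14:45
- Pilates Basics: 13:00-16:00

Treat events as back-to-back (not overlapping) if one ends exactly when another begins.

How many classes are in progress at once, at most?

Walk through starts and ends in time order (an end at T is processed before a start at T):
08:15 start Strength Basics → 1
10:45 end Strength Basics → 0
10:45 start Yoga 60 → 1
11:30 start HIIT Power → 2
12:15 end Yoga 60 → 1
12:45 start Stretch Fusion → 2
13:00 start Pilates Basics → 3
14:45 end Stretch Fusion → 2
15:00 end HIIT Power → 1
15:45 start Pilates Bootcamp → 2
16:00 end Pilates Basics → 1
18:45 start Kettlebell Bootcamp → 2
19:15 end Pilates Bootcamp → 1
20:45 end Kettlebell Bootcamp → 0
Peak is 3, at 13:00 (HIIT Power, Pilates Basics, Stretch Fusion).

3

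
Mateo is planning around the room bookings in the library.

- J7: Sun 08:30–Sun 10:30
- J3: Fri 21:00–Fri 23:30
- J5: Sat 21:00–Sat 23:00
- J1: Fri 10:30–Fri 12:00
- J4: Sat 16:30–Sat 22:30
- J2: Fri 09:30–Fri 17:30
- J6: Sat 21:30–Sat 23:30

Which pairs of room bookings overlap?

Sorted by start: J2, J1, J3, J4, J5, J6, J7.
J1 starts before J2 ends → J2 and J1 overlap.
J3 starts after J2 ends — done with J2.
J3 starts after J1 ends — done with J1.
J4 starts after J3 ends — done with J3.
J5 starts before J4 ends → J4 and J5 overlap.
J6 starts before J4 ends → J4 and J6 overlap.
J7 starts after J4 ends.
J6 starts before J5 ends → J5 and J6 overlap.
J7 starts after J5 ends.
J7 starts after J6 ends.

J1 & J2, J4 & J5, J4 & J6, J5 & J6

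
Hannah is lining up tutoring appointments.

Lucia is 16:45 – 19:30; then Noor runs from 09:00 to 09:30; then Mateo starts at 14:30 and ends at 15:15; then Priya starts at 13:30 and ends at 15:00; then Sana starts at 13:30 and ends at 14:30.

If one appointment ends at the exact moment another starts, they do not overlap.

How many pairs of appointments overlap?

2

Sorted by start: Noor, Priya, Sana, Mateo, Lucia.
Priya starts after Noor ends — done with Noor.
Sana starts before Priya ends → Priya and Sana overlap.
Mateo starts before Priya ends → Priya and Mateo overlap.
Lucia starts after Priya ends.
Mateo starts exactly when Sana ends (back-to-back, no overlap) — done with Sana.
Lucia starts after Mateo ends.
Overlapping pairs: Mateo & Priya, Priya & Sana — 2 in total.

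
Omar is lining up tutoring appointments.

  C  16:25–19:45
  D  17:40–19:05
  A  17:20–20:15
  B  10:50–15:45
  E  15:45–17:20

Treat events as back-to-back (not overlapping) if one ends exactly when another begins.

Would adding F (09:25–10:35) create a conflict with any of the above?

No — it doesn't clash with anything

B: starts 10:50 at or after F ends 10:35 → clear.
E: starts 15:45 at or after F ends 10:35 → clear.
C: starts 16:25 at or after F ends 10:35 → clear.
A: starts 17:20 at or after F ends 10:35 → clear.
D: starts 17:40 at or after F ends 10:35 → clear.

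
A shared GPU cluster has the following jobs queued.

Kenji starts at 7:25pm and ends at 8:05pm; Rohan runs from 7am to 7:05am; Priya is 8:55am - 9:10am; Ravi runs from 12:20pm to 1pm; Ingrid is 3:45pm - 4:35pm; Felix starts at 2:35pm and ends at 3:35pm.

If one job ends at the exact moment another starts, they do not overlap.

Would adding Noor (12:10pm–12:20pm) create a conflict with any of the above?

No — it doesn't clash with anything

Rohan: ends 7:05am at or before Noor starts 12:10pm → clear.
Priya: ends 9:10am at or before Noor starts 12:10pm → clear.
Ravi: starts 12:20pm at or after Noor ends 12:20pm → clear.
Felix: starts 2:35pm at or after Noor ends 12:20pm → clear.
Ingrid: starts 3:45pm at or after Noor ends 12:20pm → clear.
Kenji: starts 7:25pm at or after Noor ends 12:20pm → clear.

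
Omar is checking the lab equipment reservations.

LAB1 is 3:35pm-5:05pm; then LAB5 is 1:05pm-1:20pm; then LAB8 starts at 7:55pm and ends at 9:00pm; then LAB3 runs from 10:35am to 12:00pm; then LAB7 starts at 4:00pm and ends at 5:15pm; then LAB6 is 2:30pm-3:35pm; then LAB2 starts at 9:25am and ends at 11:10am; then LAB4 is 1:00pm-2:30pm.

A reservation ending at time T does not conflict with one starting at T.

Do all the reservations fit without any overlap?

Sorted by start: LAB2, LAB3, LAB4, LAB5, LAB6, LAB1, LAB7, LAB8.
LAB3 starts before LAB2 ends → LAB2 and LAB3 overlap.
That's a conflict, so the schedule is not conflict-free.

No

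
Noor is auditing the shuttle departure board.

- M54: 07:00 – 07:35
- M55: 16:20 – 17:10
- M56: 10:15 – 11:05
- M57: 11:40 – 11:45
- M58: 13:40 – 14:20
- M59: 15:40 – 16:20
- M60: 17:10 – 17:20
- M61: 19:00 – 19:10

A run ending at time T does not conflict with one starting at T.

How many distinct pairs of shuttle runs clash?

Check each pair: they overlap iff neither finishes before the other starts.
Sorted by start: M54, M56, M57, M58, M59, M55, M60, M61.
M56 starts after M54 ends, so M54 has no further overlaps.
M57 starts after M56 ends, so M56 has no further overlaps.
M58 starts after M57 ends, so M57 has no further overlaps.
M59 starts after M58 ends, so M58 has no further overlaps.
M55 starts exactly when M59 ends (back-to-back, no overlap), so M59 has no further overlaps.
M60 starts exactly when M55 ends (back-to-back, no overlap), so M55 has no further overlaps.
M61 starts after M60 ends.
No pair overlaps.

0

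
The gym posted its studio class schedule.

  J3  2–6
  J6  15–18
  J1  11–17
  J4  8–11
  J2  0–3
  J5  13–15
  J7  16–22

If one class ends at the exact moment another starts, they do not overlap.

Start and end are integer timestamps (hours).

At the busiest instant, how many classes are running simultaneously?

Walk through starts and ends in time order (an end at T is processed before a start at T):
0 start J2 → 1
2 start J3 → 2
3 end J2 → 1
6 end J3 → 0
8 start J4 → 1
11 end J4 → 0
11 start J1 → 1
13 start J5 → 2
15 end J5 → 1
15 start J6 → 2
16 start J7 → 3
17 end J1 → 2
18 end J6 → 1
22 end J7 → 0
Peak is 3, at 16 (J1, J6, J7).

3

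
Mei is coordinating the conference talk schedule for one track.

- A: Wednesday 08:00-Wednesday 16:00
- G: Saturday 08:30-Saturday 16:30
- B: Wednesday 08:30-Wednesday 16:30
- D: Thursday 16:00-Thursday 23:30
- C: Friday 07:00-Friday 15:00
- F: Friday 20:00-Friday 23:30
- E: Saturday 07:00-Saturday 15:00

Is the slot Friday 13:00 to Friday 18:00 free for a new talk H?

No — it overlaps C

A: ends Wednesday 16:00 at or before H starts Friday 13:00 → clear.
B: ends Wednesday 16:30 at or before H starts Friday 13:00 → clear.
D: ends Thursday 23:30 at or before H starts Friday 13:00 → clear.
C: starts Friday 07:00 before H ends Friday 18:00, and ends Friday 15:00 after H starts Friday 13:00 → overlap.
F: starts Friday 20:00 at or after H ends Friday 18:00 → clear.
E: starts Saturday 07:00 at or after H ends Friday 18:00 → clear.
G: starts Saturday 08:30 at or after H ends Friday 18:00 → clear.
H overlaps C.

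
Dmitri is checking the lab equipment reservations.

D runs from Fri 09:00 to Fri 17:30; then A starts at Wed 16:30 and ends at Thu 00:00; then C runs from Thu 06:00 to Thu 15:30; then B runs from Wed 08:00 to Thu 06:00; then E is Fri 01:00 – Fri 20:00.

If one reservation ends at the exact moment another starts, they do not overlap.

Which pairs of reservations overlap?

Sorted by start: B, A, C, E, D.
A starts before B ends → B and A overlap.
C starts exactly when B ends (back-to-back, no overlap), so B has no further overlaps.
C starts after A ends, so A has no further overlaps.
E starts after C ends, so C has no further overlaps.
D starts before E ends → E and D overlap.

A & B, D & E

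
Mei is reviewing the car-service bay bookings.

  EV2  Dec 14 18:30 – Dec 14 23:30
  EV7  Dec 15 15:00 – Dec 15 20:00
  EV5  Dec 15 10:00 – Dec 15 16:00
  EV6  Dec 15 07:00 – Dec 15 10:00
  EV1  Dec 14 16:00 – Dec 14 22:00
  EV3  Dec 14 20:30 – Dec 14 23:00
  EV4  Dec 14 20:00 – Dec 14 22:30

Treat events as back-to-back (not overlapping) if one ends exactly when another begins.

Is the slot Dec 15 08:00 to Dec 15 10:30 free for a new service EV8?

No — it overlaps EV5, EV6

EV1: ends Dec 14 22:00 at or before EV8 starts Dec 15 08:00 → clear.
EV2: ends Dec 14 23:30 at or before EV8 starts Dec 15 08:00 → clear.
EV4: ends Dec 14 22:30 at or before EV8 starts Dec 15 08:00 → clear.
EV3: ends Dec 14 23:00 at or before EV8 starts Dec 15 08:00 → clear.
EV6: starts Dec 15 07:00 before EV8 ends Dec 15 10:30, and ends Dec 15 10:00 after EV8 starts Dec 15 08:00 → overlap.
EV5: starts Dec 15 10:00 before EV8 ends Dec 15 10:30, and ends Dec 15 16:00 after EV8 starts Dec 15 08:00 → overlap.
EV7: starts Dec 15 15:00 at or after EV8 ends Dec 15 10:30 → clear.
EV8 overlaps EV5, EV6.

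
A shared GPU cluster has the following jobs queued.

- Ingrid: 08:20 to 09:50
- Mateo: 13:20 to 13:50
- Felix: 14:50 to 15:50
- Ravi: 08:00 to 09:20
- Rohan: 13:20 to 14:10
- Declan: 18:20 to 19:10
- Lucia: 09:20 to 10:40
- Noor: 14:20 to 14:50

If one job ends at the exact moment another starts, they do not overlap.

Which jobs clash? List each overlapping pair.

Two intervals overlap when each starts before the other ends.
Sorted by start: Ravi, Ingrid, Lucia, Mateo, Rohan, Noor, Felix, Declan.
Ingrid starts before Ravi ends → Ravi and Ingrid overlap.
Lucia starts exactly when Ravi ends (back-to-back, no overlap), so nothing later overlaps Ravi either.
Lucia starts before Ingrid ends → Ingrid and Lucia overlap.
Mateo starts after Ingrid ends, so nothing later overlaps Ingrid either.
Mateo starts after Lucia ends, so nothing later overlaps Lucia either.
Rohan starts before Mateo ends → Mateo and Rohan overlap.
Noor starts after Mateo ends, so nothing later overlaps Mateo either.
Noor starts after Rohan ends, so nothing later overlaps Rohan either.
Felix starts exactly when Noor ends (back-to-back, no overlap), so nothing later overlaps Noor either.
Declan starts after Felix ends.

Ingrid & Lucia, Ingrid & Ravi, Mateo & Rohan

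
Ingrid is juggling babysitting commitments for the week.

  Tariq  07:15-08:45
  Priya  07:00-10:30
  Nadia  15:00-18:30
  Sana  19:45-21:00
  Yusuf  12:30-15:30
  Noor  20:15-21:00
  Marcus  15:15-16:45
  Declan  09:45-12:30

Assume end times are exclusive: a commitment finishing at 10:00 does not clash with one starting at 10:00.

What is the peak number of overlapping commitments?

3

Walk through starts and ends in time order (an end at T is processed before a start at T):
07:00 start Priya → 1
07:15 start Tariq → 2
08:45 end Tariq → 1
09:45 start Declan → 2
10:30 end Priya → 1
12:30 end Declan → 0
12:30 start Yusuf → 1
15:00 start Nadia → 2
15:15 start Marcus → 3
15:30 end Yusuf → 2
16:45 end Marcus → 1
18:30 end Nadia → 0
19:45 start Sana → 1
20:15 start Noor → 2
21:00 end Noor → 1
21:00 end Sana → 0
Peak is 3, at 15:15 (Marcus, Nadia, Yusuf).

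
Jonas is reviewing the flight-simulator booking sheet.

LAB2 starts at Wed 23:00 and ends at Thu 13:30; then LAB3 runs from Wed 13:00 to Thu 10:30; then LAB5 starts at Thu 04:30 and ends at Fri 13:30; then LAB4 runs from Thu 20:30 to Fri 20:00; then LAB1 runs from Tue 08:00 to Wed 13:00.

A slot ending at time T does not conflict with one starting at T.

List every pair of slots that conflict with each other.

Two intervals overlap when each starts before the other ends.
Sorted by start: LAB1, LAB3, LAB2, LAB5, LAB4.
LAB3 starts exactly when LAB1 ends (back-to-back, no overlap), so LAB1 has no further overlaps.
LAB2 starts before LAB3 ends → LAB3 and LAB2 overlap.
LAB5 starts before LAB3 ends → LAB3 and LAB5 overlap.
LAB4 starts after LAB3 ends.
LAB5 starts before LAB2 ends → LAB2 and LAB5 overlap.
LAB4 starts after LAB2 ends.
LAB4 starts before LAB5 ends → LAB5 and LAB4 overlap.

LAB2 & LAB3, LAB2 & LAB5, LAB3 & LAB5, LAB4 & LAB5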